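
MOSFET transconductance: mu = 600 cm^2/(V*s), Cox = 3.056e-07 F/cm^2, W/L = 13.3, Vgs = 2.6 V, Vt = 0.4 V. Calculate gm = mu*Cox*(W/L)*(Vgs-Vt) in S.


Step 1: Vov = Vgs - Vt = 2.6 - 0.4 = 2.2 V
Step 2: gm = mu * Cox * (W/L) * Vov
Step 3: gm = 600 * 3.056e-07 * 13.3 * 2.2 = 5.37e-03 S

5.37e-03


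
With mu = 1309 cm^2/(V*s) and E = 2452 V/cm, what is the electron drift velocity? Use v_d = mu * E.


Step 1: v_d = mu * E
Step 2: v_d = 1309 * 2452 = 3209668
Step 3: v_d = 3.21e+06 cm/s

3.21e+06


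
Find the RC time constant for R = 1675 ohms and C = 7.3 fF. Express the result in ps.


Step 1: tau = R * C
Step 2: tau = 1675 * 7.3 fF = 1675 * 7.3e-15 F
Step 3: tau = 1.22275e-11 s = 12.2275 ps

12.2275


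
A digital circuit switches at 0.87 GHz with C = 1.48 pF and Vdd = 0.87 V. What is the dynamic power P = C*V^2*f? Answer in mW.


Step 1: V^2 = 0.87^2 = 0.7569 V^2
Step 2: P = C*V^2*f = 1.48e-12 F * 0.7569 * 0.87e9 Hz
Step 3: P = 9.7458444e-04 W
Step 4: P = 0.975 mW

0.975


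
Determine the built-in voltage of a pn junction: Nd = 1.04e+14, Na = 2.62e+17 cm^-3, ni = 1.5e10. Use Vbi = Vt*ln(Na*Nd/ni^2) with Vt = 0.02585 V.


Step 1: Compute Na*Nd/ni^2 = 2.62e+17 * 1.04e+14 / (1.5e10)^2 = 1.2110e+11
Step 2: ln(1.2110e+11) = 25.5199
Step 3: Vbi = 0.02585 * 25.5199 = 0.66 V

0.66


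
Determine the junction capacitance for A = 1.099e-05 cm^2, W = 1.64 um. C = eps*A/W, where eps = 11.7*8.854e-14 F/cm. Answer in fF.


Step 1: eps_Si = 11.7 * 8.854e-14 = 1.035918e-12 F/cm
Step 2: W in cm = 1.64 * 1e-4 = 1.64e-04 cm
Step 3: C = 1.035918e-12 * 1.099e-05 / 1.64e-04 = 6.941914e-14 F
Step 4: C = 69.42 fF

69.42


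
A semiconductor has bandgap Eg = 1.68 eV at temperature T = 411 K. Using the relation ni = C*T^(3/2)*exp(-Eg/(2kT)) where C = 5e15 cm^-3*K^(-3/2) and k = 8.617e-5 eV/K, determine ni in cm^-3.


Step 1: Compute kT = 8.617e-5 * 411 = 0.03541587 eV
Step 2: Exponent = -Eg/(2kT) = -1.68/(2*0.03541587) = -23.71818
Step 3: T^(3/2) = 411^1.5 = 8332.26
Step 4: ni = 5e15 * 8332.26 * exp(-23.71818) = 2.08e+09 cm^-3

2.08e+09


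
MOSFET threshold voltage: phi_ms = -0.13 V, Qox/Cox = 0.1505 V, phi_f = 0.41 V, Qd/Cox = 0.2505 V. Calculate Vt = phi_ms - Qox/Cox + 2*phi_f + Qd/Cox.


Step 1: Vt = phi_ms - Qox/Cox + 2*phi_f + Qd/Cox
Step 2: Vt = -0.13 - 0.1505 + 2*0.41 + 0.2505
Step 3: Vt = -0.13 - 0.1505 + 0.82 + 0.2505
Step 4: Vt = 0.79 V

0.79


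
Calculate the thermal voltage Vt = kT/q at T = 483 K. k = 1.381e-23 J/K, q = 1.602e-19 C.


Step 1: kT = 1.381e-23 * 483 = 6.67023e-21 J
Step 2: Vt = kT/q = 6.67023e-21 / 1.602e-19
Step 3: Vt = 0.04164 V

0.04164


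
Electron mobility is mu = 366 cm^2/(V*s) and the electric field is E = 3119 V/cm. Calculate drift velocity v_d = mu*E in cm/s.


Step 1: v_d = mu * E
Step 2: v_d = 366 * 3119 = 1141554
Step 3: v_d = 1.14e+06 cm/s

1.14e+06


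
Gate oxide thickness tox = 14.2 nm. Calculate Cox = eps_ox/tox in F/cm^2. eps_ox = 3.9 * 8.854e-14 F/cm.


Step 1: eps_ox = 3.9 * 8.854e-14 = 3.45306e-13 F/cm
Step 2: tox in cm = 14.2 nm * 1e-7 = 1.4200e-06 cm
Step 3: Cox = 3.45306e-13 / 1.4200e-06 = 2.43e-07 F/cm^2

2.43e-07


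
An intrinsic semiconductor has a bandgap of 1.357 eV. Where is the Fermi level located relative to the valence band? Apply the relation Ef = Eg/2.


Step 1: For an intrinsic semiconductor, the Fermi level sits at midgap.
Step 2: Ef = Eg / 2 = 1.357 / 2 = 0.6785 eV

0.6785


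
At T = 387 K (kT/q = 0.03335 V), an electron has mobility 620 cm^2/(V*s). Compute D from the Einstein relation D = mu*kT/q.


Step 1: D = mu * (kT/q)
Step 2: D = 620 * 0.03335
Step 3: D = 20.68 cm^2/s

20.68


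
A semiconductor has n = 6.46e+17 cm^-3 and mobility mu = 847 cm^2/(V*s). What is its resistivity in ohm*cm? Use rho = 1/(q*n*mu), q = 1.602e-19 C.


Step 1: sigma = q * n * mu = 1.602e-19 * 6.46e+17 * 847 = 8.76554e+01 S/cm
Step 2: rho = 1 / sigma = 1 / 8.76554e+01 = 0.01141 ohm*cm

0.01141


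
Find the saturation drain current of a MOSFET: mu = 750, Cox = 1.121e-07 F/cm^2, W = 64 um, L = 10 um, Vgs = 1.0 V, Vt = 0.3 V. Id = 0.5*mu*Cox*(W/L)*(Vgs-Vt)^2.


Step 1: Overdrive voltage Vov = Vgs - Vt = 1.0 - 0.3 = 0.7 V
Step 2: W/L = 64/10 = 6.4
Step 3: Id = 0.5 * 750 * 1.121e-07 * 6.4 * 0.7^2
Step 4: Id = 1.32e-04 A

1.32e-04


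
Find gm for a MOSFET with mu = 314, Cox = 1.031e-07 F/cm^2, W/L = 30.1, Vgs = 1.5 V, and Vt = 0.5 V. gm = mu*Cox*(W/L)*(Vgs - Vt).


Step 1: Vov = Vgs - Vt = 1.5 - 0.5 = 1.0 V
Step 2: gm = mu * Cox * (W/L) * Vov
Step 3: gm = 314 * 1.031e-07 * 30.1 * 1.0 = 9.74e-04 S

9.74e-04


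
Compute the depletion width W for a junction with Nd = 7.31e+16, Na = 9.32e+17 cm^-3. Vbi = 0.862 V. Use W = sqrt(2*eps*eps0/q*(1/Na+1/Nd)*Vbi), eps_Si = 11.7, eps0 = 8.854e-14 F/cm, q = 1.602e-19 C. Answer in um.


Step 1: 1/Na + 1/Nd = 1/9.32e+17 + 1/7.31e+16 = 1.47529e-17
Step 2: 2*eps*eps0/q = 2*11.7*8.854e-14/1.602e-19 = 1.293281e+07
Step 3: W^2 = 1.293281e+07 * 1.47529e-17 * 0.862 = 1.64467e-10
Step 4: W = sqrt(1.64467e-10) = 1.282e-05 cm = 0.1282 um

0.1282


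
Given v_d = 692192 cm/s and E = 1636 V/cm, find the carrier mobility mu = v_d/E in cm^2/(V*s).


Step 1: mu = v_d / E
Step 2: mu = 692192 / 1636
Step 3: mu = 423.1 cm^2/(V*s)

423.1


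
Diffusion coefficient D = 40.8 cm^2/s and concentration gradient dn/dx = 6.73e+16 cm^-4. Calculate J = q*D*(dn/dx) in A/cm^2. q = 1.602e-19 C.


Step 1: J = q * D * (dn/dx)
Step 2: J = 1.602e-19 * 40.8 * 6.73e+16
Step 3: J = 4.40e-01 A/cm^2

4.40e-01


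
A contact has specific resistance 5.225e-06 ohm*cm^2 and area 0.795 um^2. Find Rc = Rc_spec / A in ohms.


Step 1: Convert area to cm^2: 0.795 um^2 = 7.9500e-09 cm^2
Step 2: Rc = Rc_spec / A = 5.225e-06 / 7.9500e-09
Step 3: Rc = 6.57e+02 ohms

6.57e+02


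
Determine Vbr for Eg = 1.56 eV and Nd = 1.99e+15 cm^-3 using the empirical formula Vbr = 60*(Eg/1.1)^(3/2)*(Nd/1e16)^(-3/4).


Step 1: Eg/1.1 = 1.56/1.1 = 1.418182
Step 2: (Eg/1.1)^1.5 = 1.418182^1.5 = 1.688877
Step 3: (Nd/1e16)^(-0.75) = (0.199)^(-0.75) = 3.356296
Step 4: Vbr = 60 * 1.688877 * 3.356296 = 340.1 V

340.1


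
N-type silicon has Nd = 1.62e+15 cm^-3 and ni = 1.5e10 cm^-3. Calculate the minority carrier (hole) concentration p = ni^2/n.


Step 1: Since Nd >> ni, n ≈ Nd = 1.62e+15 cm^-3
Step 2: p = ni^2 / n = (1.5e10)^2 / 1.62e+15
Step 3: p = 2.25e20 / 1.62e+15 = 1.39e+05 cm^-3

1.39e+05


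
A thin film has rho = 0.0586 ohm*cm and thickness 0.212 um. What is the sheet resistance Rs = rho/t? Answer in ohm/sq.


Step 1: Convert thickness to cm: t = 0.212 um = 2.1200e-05 cm
Step 2: Rs = rho / t = 0.0586 / 2.1200e-05
Step 3: Rs = 2764.2 ohm/sq

2764.2


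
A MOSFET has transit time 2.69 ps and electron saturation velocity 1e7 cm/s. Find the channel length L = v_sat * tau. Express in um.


Step 1: tau in seconds = 2.69 ps * 1e-12 = 2.6900e-12 s
Step 2: L = v_sat * tau = 1e7 * 2.6900e-12 = 2.6900e-05 cm
Step 3: L in um = 2.6900e-05 * 1e4 = 0.269 um

0.269


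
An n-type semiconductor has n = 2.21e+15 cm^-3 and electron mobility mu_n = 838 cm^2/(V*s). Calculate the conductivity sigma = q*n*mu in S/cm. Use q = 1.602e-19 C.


Step 1: sigma = q * n * mu
Step 2: sigma = 1.602e-19 * 2.21e+15 * 838
Step 3: sigma = 2.967e-01 S/cm

2.967e-01


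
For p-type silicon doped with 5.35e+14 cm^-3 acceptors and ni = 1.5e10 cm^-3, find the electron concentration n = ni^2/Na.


Step 1: Majority hole concentration p ≈ Na = 5.35e+14 cm^-3
Step 2: n = ni^2 / Na = (1.5e10)^2 / 5.35e+14
Step 3: n = 4.21e+05 cm^-3

4.21e+05


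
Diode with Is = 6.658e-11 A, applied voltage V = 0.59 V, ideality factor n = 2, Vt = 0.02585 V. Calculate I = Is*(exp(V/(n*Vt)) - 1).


Step 1: V/(n*Vt) = 0.59/(2*0.02585) = 11.4120
Step 2: exp(11.4120) = 9.0400e+04
Step 3: I = 6.658e-11 * (9.0400e+04 - 1) = 6.02e-06 A

6.02e-06


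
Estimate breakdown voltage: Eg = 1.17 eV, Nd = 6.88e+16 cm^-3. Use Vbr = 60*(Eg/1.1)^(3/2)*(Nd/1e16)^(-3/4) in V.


Step 1: Eg/1.1 = 1.17/1.1 = 1.063636
Step 2: (Eg/1.1)^1.5 = 1.063636^1.5 = 1.096957
Step 3: (Nd/1e16)^(-0.75) = (6.88)^(-0.75) = 0.235401
Step 4: Vbr = 60 * 1.096957 * 0.235401 = 15.5 V

15.5


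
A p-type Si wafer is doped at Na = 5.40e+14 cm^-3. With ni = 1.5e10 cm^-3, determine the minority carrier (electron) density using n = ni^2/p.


Step 1: Majority hole concentration p ≈ Na = 5.40e+14 cm^-3
Step 2: n = ni^2 / Na = (1.5e10)^2 / 5.40e+14
Step 3: n = 4.17e+05 cm^-3

4.17e+05


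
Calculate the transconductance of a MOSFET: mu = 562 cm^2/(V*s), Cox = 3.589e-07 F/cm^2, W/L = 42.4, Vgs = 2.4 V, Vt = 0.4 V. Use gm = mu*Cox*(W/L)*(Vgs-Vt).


Step 1: Vov = Vgs - Vt = 2.4 - 0.4 = 2.0 V
Step 2: gm = mu * Cox * (W/L) * Vov
Step 3: gm = 562 * 3.589e-07 * 42.4 * 2.0 = 1.71e-02 S

1.71e-02


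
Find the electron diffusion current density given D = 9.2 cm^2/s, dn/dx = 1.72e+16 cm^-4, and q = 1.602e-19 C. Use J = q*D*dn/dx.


Step 1: J = q * D * (dn/dx)
Step 2: J = 1.602e-19 * 9.2 * 1.72e+16
Step 3: J = 2.54e-02 A/cm^2

2.54e-02


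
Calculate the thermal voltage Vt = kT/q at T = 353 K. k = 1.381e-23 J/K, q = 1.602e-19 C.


Step 1: kT = 1.381e-23 * 353 = 4.87493e-21 J
Step 2: Vt = kT/q = 4.87493e-21 / 1.602e-19
Step 3: Vt = 0.03043 V

0.03043


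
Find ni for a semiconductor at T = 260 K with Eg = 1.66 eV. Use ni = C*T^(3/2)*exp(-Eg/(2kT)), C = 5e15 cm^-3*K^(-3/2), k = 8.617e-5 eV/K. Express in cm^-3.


Step 1: Compute kT = 8.617e-5 * 260 = 0.0224042 eV
Step 2: Exponent = -Eg/(2kT) = -1.66/(2*0.0224042) = -37.04663
Step 3: T^(3/2) = 260^1.5 = 4192.37
Step 4: ni = 5e15 * 4192.37 * exp(-37.04663) = 1.71e+03 cm^-3

1.71e+03


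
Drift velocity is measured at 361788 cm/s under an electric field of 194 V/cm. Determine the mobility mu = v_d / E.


Step 1: mu = v_d / E
Step 2: mu = 361788 / 194
Step 3: mu = 1864.89 cm^2/(V*s)

1864.89


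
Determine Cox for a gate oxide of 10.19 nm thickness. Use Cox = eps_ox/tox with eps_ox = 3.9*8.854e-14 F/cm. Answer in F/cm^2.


Step 1: eps_ox = 3.9 * 8.854e-14 = 3.45306e-13 F/cm
Step 2: tox in cm = 10.19 nm * 1e-7 = 1.0190e-06 cm
Step 3: Cox = 3.45306e-13 / 1.0190e-06 = 3.39e-07 F/cm^2

3.39e-07


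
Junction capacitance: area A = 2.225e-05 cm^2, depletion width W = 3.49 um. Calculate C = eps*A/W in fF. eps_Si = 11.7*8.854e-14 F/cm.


Step 1: eps_Si = 11.7 * 8.854e-14 = 1.035918e-12 F/cm
Step 2: W in cm = 3.49 * 1e-4 = 3.49e-04 cm
Step 3: C = 1.035918e-12 * 2.225e-05 / 3.49e-04 = 6.604348e-14 F
Step 4: C = 66.04 fF

66.04


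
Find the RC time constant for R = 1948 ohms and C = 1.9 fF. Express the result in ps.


Step 1: tau = R * C
Step 2: tau = 1948 * 1.9 fF = 1948 * 1.9e-15 F
Step 3: tau = 3.7012e-12 s = 3.7012 ps

3.7012


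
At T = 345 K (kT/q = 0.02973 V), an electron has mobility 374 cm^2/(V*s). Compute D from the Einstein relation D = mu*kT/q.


Step 1: D = mu * (kT/q)
Step 2: D = 374 * 0.02973
Step 3: D = 11.12 cm^2/s

11.12


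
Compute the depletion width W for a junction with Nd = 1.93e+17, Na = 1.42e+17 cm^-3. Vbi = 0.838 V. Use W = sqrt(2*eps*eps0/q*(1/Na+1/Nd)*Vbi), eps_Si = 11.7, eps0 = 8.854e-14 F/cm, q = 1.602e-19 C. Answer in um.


Step 1: 1/Na + 1/Nd = 1/1.42e+17 + 1/1.93e+17 = 1.22236e-17
Step 2: 2*eps*eps0/q = 2*11.7*8.854e-14/1.602e-19 = 1.293281e+07
Step 3: W^2 = 1.293281e+07 * 1.22236e-17 * 0.838 = 1.32476e-10
Step 4: W = sqrt(1.32476e-10) = 1.151e-05 cm = 0.1151 um

0.1151


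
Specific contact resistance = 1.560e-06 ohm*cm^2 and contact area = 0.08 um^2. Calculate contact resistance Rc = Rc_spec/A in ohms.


Step 1: Convert area to cm^2: 0.08 um^2 = 8.0000e-10 cm^2
Step 2: Rc = Rc_spec / A = 1.560e-06 / 8.0000e-10
Step 3: Rc = 1.95e+03 ohms

1.95e+03


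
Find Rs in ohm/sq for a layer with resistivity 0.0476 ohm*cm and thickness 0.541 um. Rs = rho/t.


Step 1: Convert thickness to cm: t = 0.541 um = 5.4100e-05 cm
Step 2: Rs = rho / t = 0.0476 / 5.4100e-05
Step 3: Rs = 879.9 ohm/sq

879.9


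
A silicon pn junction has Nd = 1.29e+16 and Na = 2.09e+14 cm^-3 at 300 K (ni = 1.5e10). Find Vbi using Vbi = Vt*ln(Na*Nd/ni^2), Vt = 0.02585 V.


Step 1: Compute Na*Nd/ni^2 = 2.09e+14 * 1.29e+16 / (1.5e10)^2 = 1.1983e+10
Step 2: ln(1.1983e+10) = 23.2068
Step 3: Vbi = 0.02585 * 23.2068 = 0.6 V

0.6


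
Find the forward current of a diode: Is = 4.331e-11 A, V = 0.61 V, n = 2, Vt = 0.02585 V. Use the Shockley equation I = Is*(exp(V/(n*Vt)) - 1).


Step 1: V/(n*Vt) = 0.61/(2*0.02585) = 11.7988
Step 2: exp(11.7988) = 1.3309e+05
Step 3: I = 4.331e-11 * (1.3309e+05 - 1) = 5.76e-06 A

5.76e-06


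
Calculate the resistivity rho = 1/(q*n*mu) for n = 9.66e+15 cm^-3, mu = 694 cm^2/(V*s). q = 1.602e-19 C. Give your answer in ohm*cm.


Step 1: sigma = q * n * mu = 1.602e-19 * 9.66e+15 * 694 = 1.07399e+00 S/cm
Step 2: rho = 1 / sigma = 1 / 1.07399e+00 = 0.9311 ohm*cm

0.9311


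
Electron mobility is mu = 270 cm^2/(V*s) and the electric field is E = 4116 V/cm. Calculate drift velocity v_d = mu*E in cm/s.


Step 1: v_d = mu * E
Step 2: v_d = 270 * 4116 = 1111320
Step 3: v_d = 1.11e+06 cm/s

1.11e+06


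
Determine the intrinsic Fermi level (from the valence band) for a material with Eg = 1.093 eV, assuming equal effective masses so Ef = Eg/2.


Step 1: For an intrinsic semiconductor, the Fermi level sits at midgap.
Step 2: Ef = Eg / 2 = 1.093 / 2 = 0.5465 eV

0.5465


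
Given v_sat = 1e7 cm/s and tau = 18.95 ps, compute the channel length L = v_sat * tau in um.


Step 1: tau in seconds = 18.95 ps * 1e-12 = 1.8950e-11 s
Step 2: L = v_sat * tau = 1e7 * 1.8950e-11 = 1.8950e-04 cm
Step 3: L in um = 1.8950e-04 * 1e4 = 1.895 um

1.895


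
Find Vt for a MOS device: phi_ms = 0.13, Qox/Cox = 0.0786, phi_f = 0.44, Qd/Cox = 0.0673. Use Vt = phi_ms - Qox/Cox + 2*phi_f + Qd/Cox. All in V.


Step 1: Vt = phi_ms - Qox/Cox + 2*phi_f + Qd/Cox
Step 2: Vt = 0.13 - 0.0786 + 2*0.44 + 0.0673
Step 3: Vt = 0.13 - 0.0786 + 0.88 + 0.0673
Step 4: Vt = 0.9987 V

0.9987


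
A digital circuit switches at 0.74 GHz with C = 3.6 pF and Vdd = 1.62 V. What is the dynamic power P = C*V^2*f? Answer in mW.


Step 1: V^2 = 1.62^2 = 2.6244 V^2
Step 2: P = C*V^2*f = 3.6e-12 F * 2.6244 * 0.74e9 Hz
Step 3: P = 6.9914016e-03 W
Step 4: P = 6.991 mW

6.991


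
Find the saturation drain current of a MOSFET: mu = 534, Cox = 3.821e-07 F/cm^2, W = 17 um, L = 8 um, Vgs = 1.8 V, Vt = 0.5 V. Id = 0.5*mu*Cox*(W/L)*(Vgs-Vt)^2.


Step 1: Overdrive voltage Vov = Vgs - Vt = 1.8 - 0.5 = 1.3 V
Step 2: W/L = 17/8 = 2.125
Step 3: Id = 0.5 * 534 * 3.821e-07 * 2.125 * 1.3^2
Step 4: Id = 3.66e-04 A

3.66e-04


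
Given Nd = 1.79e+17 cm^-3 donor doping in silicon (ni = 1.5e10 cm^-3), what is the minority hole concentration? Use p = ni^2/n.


Step 1: Since Nd >> ni, n ≈ Nd = 1.79e+17 cm^-3
Step 2: p = ni^2 / n = (1.5e10)^2 / 1.79e+17
Step 3: p = 2.25e20 / 1.79e+17 = 1.26e+03 cm^-3

1.26e+03


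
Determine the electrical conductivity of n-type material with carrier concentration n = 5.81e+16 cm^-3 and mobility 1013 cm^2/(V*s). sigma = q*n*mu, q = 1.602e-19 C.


Step 1: sigma = q * n * mu
Step 2: sigma = 1.602e-19 * 5.81e+16 * 1013
Step 3: sigma = 9.429e+00 S/cm

9.429e+00


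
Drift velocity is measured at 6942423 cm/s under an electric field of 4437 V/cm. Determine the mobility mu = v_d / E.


Step 1: mu = v_d / E
Step 2: mu = 6942423 / 4437
Step 3: mu = 1564.67 cm^2/(V*s)

1564.67


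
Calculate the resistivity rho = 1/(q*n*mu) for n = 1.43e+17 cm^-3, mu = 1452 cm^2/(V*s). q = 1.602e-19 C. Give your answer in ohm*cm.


Step 1: sigma = q * n * mu = 1.602e-19 * 1.43e+17 * 1452 = 3.32633e+01 S/cm
Step 2: rho = 1 / sigma = 1 / 3.32633e+01 = 0.03006 ohm*cm

0.03006


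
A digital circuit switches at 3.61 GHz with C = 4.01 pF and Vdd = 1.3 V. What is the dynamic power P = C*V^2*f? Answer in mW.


Step 1: V^2 = 1.3^2 = 1.69 V^2
Step 2: P = C*V^2*f = 4.01e-12 F * 1.69 * 3.61e9 Hz
Step 3: P = 2.4464609e-02 W
Step 4: P = 24.465 mW

24.465


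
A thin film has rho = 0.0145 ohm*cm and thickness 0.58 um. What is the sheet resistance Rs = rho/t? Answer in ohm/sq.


Step 1: Convert thickness to cm: t = 0.58 um = 5.8000e-05 cm
Step 2: Rs = rho / t = 0.0145 / 5.8000e-05
Step 3: Rs = 250.0 ohm/sq

250.0


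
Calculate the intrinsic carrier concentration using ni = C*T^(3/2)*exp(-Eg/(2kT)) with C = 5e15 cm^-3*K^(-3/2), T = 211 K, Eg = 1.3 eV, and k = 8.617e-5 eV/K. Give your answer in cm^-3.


Step 1: Compute kT = 8.617e-5 * 211 = 0.01818187 eV
Step 2: Exponent = -Eg/(2kT) = -1.3/(2*0.01818187) = -35.74990
Step 3: T^(3/2) = 211^1.5 = 3064.95
Step 4: ni = 5e15 * 3064.95 * exp(-35.74990) = 4.56e+03 cm^-3

4.56e+03


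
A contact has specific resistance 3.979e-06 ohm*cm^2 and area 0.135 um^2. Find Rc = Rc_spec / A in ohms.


Step 1: Convert area to cm^2: 0.135 um^2 = 1.3500e-09 cm^2
Step 2: Rc = Rc_spec / A = 3.979e-06 / 1.3500e-09
Step 3: Rc = 2.95e+03 ohms

2.95e+03


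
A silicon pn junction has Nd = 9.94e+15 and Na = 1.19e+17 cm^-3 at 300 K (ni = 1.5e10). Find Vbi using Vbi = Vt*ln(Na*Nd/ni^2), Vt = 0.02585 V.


Step 1: Compute Na*Nd/ni^2 = 1.19e+17 * 9.94e+15 / (1.5e10)^2 = 5.2572e+12
Step 2: ln(5.2572e+12) = 29.2906
Step 3: Vbi = 0.02585 * 29.2906 = 0.757 V

0.757


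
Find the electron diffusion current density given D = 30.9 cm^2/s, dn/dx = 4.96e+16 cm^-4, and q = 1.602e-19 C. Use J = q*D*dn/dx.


Step 1: J = q * D * (dn/dx)
Step 2: J = 1.602e-19 * 30.9 * 4.96e+16
Step 3: J = 2.46e-01 A/cm^2

2.46e-01


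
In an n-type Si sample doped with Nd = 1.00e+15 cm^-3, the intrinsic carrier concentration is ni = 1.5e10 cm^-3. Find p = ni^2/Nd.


Step 1: Since Nd >> ni, n ≈ Nd = 1.00e+15 cm^-3
Step 2: p = ni^2 / n = (1.5e10)^2 / 1.00e+15
Step 3: p = 2.25e20 / 1.00e+15 = 2.25e+05 cm^-3

2.25e+05


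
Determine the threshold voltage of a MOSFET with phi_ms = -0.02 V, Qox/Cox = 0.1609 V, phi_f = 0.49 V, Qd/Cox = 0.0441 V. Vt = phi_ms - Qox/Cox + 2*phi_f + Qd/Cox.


Step 1: Vt = phi_ms - Qox/Cox + 2*phi_f + Qd/Cox
Step 2: Vt = -0.02 - 0.1609 + 2*0.49 + 0.0441
Step 3: Vt = -0.02 - 0.1609 + 0.98 + 0.0441
Step 4: Vt = 0.8432 V

0.8432


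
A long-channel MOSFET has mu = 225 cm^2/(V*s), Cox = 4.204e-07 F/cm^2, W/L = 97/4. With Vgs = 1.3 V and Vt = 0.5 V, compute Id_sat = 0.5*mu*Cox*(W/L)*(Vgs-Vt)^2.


Step 1: Overdrive voltage Vov = Vgs - Vt = 1.3 - 0.5 = 0.8 V
Step 2: W/L = 97/4 = 24.25
Step 3: Id = 0.5 * 225 * 4.204e-07 * 24.25 * 0.8^2
Step 4: Id = 7.34e-04 A

7.34e-04


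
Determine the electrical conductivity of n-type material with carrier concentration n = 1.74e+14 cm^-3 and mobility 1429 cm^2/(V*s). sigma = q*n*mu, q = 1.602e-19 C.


Step 1: sigma = q * n * mu
Step 2: sigma = 1.602e-19 * 1.74e+14 * 1429
Step 3: sigma = 3.983e-02 S/cm

3.983e-02


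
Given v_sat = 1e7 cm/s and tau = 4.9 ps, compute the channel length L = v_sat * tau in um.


Step 1: tau in seconds = 4.9 ps * 1e-12 = 4.9000e-12 s
Step 2: L = v_sat * tau = 1e7 * 4.9000e-12 = 4.9000e-05 cm
Step 3: L in um = 4.9000e-05 * 1e4 = 0.49 um

0.49


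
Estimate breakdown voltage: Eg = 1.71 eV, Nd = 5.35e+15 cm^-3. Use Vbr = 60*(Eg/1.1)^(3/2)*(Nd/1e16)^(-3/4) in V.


Step 1: Eg/1.1 = 1.71/1.1 = 1.554545
Step 2: (Eg/1.1)^1.5 = 1.554545^1.5 = 1.938228
Step 3: (Nd/1e16)^(-0.75) = (0.535)^(-0.75) = 1.598581
Step 4: Vbr = 60 * 1.938228 * 1.598581 = 185.9 V

185.9


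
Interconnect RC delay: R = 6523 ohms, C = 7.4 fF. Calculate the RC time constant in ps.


Step 1: tau = R * C
Step 2: tau = 6523 * 7.4 fF = 6523 * 7.4e-15 F
Step 3: tau = 4.82702e-11 s = 48.2702 ps

48.2702


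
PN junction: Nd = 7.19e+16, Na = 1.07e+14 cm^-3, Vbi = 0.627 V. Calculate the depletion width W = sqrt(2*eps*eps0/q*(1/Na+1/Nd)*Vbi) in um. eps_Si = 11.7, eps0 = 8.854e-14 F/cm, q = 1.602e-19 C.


Step 1: 1/Na + 1/Nd = 1/1.07e+14 + 1/7.19e+16 = 9.35970e-15
Step 2: 2*eps*eps0/q = 2*11.7*8.854e-14/1.602e-19 = 1.293281e+07
Step 3: W^2 = 1.293281e+07 * 9.35970e-15 * 0.627 = 7.58966e-08
Step 4: W = sqrt(7.58966e-08) = 2.755e-04 cm = 2.755 um

2.755


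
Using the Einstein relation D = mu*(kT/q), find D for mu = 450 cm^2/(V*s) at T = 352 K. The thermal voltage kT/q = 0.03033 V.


Step 1: D = mu * (kT/q)
Step 2: D = 450 * 0.03033
Step 3: D = 13.65 cm^2/s

13.65


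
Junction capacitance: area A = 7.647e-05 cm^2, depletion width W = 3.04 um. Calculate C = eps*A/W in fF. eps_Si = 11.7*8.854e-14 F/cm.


Step 1: eps_Si = 11.7 * 8.854e-14 = 1.035918e-12 F/cm
Step 2: W in cm = 3.04 * 1e-4 = 3.04e-04 cm
Step 3: C = 1.035918e-12 * 7.647e-05 / 3.04e-04 = 2.605811e-13 F
Step 4: C = 260.58 fF

260.58


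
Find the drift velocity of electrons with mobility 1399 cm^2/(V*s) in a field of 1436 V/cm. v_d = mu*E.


Step 1: v_d = mu * E
Step 2: v_d = 1399 * 1436 = 2008964
Step 3: v_d = 2.01e+06 cm/s

2.01e+06


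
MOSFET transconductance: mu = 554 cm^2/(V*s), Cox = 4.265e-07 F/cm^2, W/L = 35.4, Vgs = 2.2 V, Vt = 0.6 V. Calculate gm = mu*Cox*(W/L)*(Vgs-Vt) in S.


Step 1: Vov = Vgs - Vt = 2.2 - 0.6 = 1.6 V
Step 2: gm = mu * Cox * (W/L) * Vov
Step 3: gm = 554 * 4.265e-07 * 35.4 * 1.6 = 1.34e-02 S

1.34e-02


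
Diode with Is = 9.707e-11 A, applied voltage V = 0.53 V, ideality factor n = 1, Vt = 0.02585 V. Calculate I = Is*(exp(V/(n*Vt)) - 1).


Step 1: V/(n*Vt) = 0.53/(1*0.02585) = 20.5029
Step 2: exp(20.5029) = 8.0223e+08
Step 3: I = 9.707e-11 * (8.0223e+08 - 1) = 7.79e-02 A

7.79e-02


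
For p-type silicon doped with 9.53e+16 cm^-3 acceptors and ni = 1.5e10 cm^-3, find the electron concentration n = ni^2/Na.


Step 1: Majority hole concentration p ≈ Na = 9.53e+16 cm^-3
Step 2: n = ni^2 / Na = (1.5e10)^2 / 9.53e+16
Step 3: n = 2.36e+03 cm^-3

2.36e+03


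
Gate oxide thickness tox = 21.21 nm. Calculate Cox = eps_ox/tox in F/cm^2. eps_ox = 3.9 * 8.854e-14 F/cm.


Step 1: eps_ox = 3.9 * 8.854e-14 = 3.45306e-13 F/cm
Step 2: tox in cm = 21.21 nm * 1e-7 = 2.1210e-06 cm
Step 3: Cox = 3.45306e-13 / 2.1210e-06 = 1.63e-07 F/cm^2

1.63e-07


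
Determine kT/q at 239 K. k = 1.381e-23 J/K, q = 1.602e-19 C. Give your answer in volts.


Step 1: kT = 1.381e-23 * 239 = 3.30059e-21 J
Step 2: Vt = kT/q = 3.30059e-21 / 1.602e-19
Step 3: Vt = 0.0206 V

0.0206


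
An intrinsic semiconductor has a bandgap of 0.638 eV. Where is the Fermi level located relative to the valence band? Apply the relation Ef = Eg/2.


Step 1: For an intrinsic semiconductor, the Fermi level sits at midgap.
Step 2: Ef = Eg / 2 = 0.638 / 2 = 0.319 eV

0.319


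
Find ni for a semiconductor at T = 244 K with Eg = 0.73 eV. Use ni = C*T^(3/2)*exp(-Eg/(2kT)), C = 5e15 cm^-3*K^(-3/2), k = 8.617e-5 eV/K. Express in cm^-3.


Step 1: Compute kT = 8.617e-5 * 244 = 0.02102548 eV
Step 2: Exponent = -Eg/(2kT) = -0.73/(2*0.02102548) = -17.35989
Step 3: T^(3/2) = 244^1.5 = 3811.40
Step 4: ni = 5e15 * 3811.40 * exp(-17.35989) = 5.50e+11 cm^-3

5.50e+11


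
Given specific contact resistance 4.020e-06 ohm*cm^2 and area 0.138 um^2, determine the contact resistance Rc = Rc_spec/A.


Step 1: Convert area to cm^2: 0.138 um^2 = 1.3800e-09 cm^2
Step 2: Rc = Rc_spec / A = 4.020e-06 / 1.3800e-09
Step 3: Rc = 2.91e+03 ohms

2.91e+03


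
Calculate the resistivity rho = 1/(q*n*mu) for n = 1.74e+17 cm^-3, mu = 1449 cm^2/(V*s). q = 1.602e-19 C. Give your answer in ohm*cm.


Step 1: sigma = q * n * mu = 1.602e-19 * 1.74e+17 * 1449 = 4.03906e+01 S/cm
Step 2: rho = 1 / sigma = 1 / 4.03906e+01 = 0.02476 ohm*cm

0.02476


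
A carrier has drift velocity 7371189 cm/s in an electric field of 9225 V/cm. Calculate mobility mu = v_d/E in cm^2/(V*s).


Step 1: mu = v_d / E
Step 2: mu = 7371189 / 9225
Step 3: mu = 799.04 cm^2/(V*s)

799.04


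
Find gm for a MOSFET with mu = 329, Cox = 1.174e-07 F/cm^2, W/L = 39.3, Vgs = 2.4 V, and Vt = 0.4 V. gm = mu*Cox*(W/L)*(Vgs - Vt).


Step 1: Vov = Vgs - Vt = 2.4 - 0.4 = 2.0 V
Step 2: gm = mu * Cox * (W/L) * Vov
Step 3: gm = 329 * 1.174e-07 * 39.3 * 2.0 = 3.04e-03 S

3.04e-03


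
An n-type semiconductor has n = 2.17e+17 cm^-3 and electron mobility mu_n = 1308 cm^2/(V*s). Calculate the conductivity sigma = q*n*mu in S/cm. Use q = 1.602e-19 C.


Step 1: sigma = q * n * mu
Step 2: sigma = 1.602e-19 * 2.17e+17 * 1308
Step 3: sigma = 4.547e+01 S/cm

4.547e+01


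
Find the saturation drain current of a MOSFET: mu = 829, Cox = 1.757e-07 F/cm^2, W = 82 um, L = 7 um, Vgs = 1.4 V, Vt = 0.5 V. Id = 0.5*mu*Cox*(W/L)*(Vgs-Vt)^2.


Step 1: Overdrive voltage Vov = Vgs - Vt = 1.4 - 0.5 = 0.9 V
Step 2: W/L = 82/7 = 11.7143
Step 3: Id = 0.5 * 829 * 1.757e-07 * 11.7143 * 0.9^2
Step 4: Id = 6.91e-04 A

6.91e-04


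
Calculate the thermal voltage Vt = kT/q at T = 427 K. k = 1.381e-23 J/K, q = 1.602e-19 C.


Step 1: kT = 1.381e-23 * 427 = 5.89687e-21 J
Step 2: Vt = kT/q = 5.89687e-21 / 1.602e-19
Step 3: Vt = 0.03681 V

0.03681


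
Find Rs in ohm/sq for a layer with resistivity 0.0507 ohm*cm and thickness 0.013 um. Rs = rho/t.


Step 1: Convert thickness to cm: t = 0.013 um = 1.3000e-06 cm
Step 2: Rs = rho / t = 0.0507 / 1.3000e-06
Step 3: Rs = 39000.0 ohm/sq

39000.0


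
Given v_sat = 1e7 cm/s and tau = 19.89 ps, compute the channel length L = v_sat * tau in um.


Step 1: tau in seconds = 19.89 ps * 1e-12 = 1.9890e-11 s
Step 2: L = v_sat * tau = 1e7 * 1.9890e-11 = 1.9890e-04 cm
Step 3: L in um = 1.9890e-04 * 1e4 = 1.989 um

1.989


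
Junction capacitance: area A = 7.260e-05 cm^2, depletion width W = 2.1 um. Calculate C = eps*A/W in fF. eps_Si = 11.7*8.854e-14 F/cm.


Step 1: eps_Si = 11.7 * 8.854e-14 = 1.035918e-12 F/cm
Step 2: W in cm = 2.1 * 1e-4 = 2.10e-04 cm
Step 3: C = 1.035918e-12 * 7.260e-05 / 2.10e-04 = 3.581317e-13 F
Step 4: C = 358.13 fF

358.13


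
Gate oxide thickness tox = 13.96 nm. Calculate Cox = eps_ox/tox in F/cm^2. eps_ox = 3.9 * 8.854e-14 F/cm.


Step 1: eps_ox = 3.9 * 8.854e-14 = 3.45306e-13 F/cm
Step 2: tox in cm = 13.96 nm * 1e-7 = 1.3960e-06 cm
Step 3: Cox = 3.45306e-13 / 1.3960e-06 = 2.47e-07 F/cm^2

2.47e-07


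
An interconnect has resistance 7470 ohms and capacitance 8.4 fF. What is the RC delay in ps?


Step 1: tau = R * C
Step 2: tau = 7470 * 8.4 fF = 7470 * 8.4e-15 F
Step 3: tau = 6.2748e-11 s = 62.748 ps

62.748


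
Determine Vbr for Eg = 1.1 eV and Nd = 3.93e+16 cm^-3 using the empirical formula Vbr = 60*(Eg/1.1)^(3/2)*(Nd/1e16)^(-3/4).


Step 1: Eg/1.1 = 1.1/1.1 = 1.000000
Step 2: (Eg/1.1)^1.5 = 1.000000^1.5 = 1.000000
Step 3: (Nd/1e16)^(-0.75) = (3.93)^(-0.75) = 0.358266
Step 4: Vbr = 60 * 1.000000 * 0.358266 = 21.5 V

21.5


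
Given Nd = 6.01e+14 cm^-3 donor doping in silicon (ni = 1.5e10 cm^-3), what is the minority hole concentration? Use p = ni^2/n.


Step 1: Since Nd >> ni, n ≈ Nd = 6.01e+14 cm^-3
Step 2: p = ni^2 / n = (1.5e10)^2 / 6.01e+14
Step 3: p = 2.25e20 / 6.01e+14 = 3.74e+05 cm^-3

3.74e+05


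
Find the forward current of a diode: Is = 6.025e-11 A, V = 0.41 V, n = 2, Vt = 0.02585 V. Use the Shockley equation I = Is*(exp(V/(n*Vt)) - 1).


Step 1: V/(n*Vt) = 0.41/(2*0.02585) = 7.9304
Step 2: exp(7.9304) = 2.7805e+03
Step 3: I = 6.025e-11 * (2.7805e+03 - 1) = 1.67e-07 A

1.67e-07


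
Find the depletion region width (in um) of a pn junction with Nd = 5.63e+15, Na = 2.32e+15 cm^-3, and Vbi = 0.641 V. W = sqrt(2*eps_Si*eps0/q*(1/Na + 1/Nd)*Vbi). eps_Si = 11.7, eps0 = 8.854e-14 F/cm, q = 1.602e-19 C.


Step 1: 1/Na + 1/Nd = 1/2.32e+15 + 1/5.63e+15 = 6.08654e-16
Step 2: 2*eps*eps0/q = 2*11.7*8.854e-14/1.602e-19 = 1.293281e+07
Step 3: W^2 = 1.293281e+07 * 6.08654e-16 * 0.641 = 5.04570e-09
Step 4: W = sqrt(5.04570e-09) = 7.103e-05 cm = 0.7103 um

0.7103


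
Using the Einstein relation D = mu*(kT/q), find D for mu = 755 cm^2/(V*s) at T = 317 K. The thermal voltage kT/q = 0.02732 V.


Step 1: D = mu * (kT/q)
Step 2: D = 755 * 0.02732
Step 3: D = 20.63 cm^2/s

20.63


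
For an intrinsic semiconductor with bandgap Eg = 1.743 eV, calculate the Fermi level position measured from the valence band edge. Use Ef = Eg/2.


Step 1: For an intrinsic semiconductor, the Fermi level sits at midgap.
Step 2: Ef = Eg / 2 = 1.743 / 2 = 0.8715 eV

0.8715


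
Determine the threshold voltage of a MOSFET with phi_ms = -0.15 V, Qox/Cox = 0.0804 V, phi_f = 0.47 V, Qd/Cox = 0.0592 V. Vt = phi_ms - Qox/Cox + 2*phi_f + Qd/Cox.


Step 1: Vt = phi_ms - Qox/Cox + 2*phi_f + Qd/Cox
Step 2: Vt = -0.15 - 0.0804 + 2*0.47 + 0.0592
Step 3: Vt = -0.15 - 0.0804 + 0.94 + 0.0592
Step 4: Vt = 0.7688 V

0.7688


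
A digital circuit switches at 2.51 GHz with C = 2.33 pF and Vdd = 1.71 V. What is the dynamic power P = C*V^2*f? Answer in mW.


Step 1: V^2 = 1.71^2 = 2.9241 V^2
Step 2: P = C*V^2*f = 2.33e-12 F * 2.9241 * 2.51e9 Hz
Step 3: P = 1.710101403e-02 W
Step 4: P = 17.101 mW

17.101


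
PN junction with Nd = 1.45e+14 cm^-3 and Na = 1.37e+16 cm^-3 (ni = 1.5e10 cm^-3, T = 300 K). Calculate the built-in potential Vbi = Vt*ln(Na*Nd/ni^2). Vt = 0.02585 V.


Step 1: Compute Na*Nd/ni^2 = 1.37e+16 * 1.45e+14 / (1.5e10)^2 = 8.8289e+09
Step 2: ln(8.8289e+09) = 22.9013
Step 3: Vbi = 0.02585 * 22.9013 = 0.592 V

0.592


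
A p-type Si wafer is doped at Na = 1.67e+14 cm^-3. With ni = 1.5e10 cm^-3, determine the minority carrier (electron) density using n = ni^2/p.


Step 1: Majority hole concentration p ≈ Na = 1.67e+14 cm^-3
Step 2: n = ni^2 / Na = (1.5e10)^2 / 1.67e+14
Step 3: n = 1.35e+06 cm^-3

1.35e+06


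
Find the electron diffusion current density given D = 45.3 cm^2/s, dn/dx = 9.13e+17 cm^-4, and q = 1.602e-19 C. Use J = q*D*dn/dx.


Step 1: J = q * D * (dn/dx)
Step 2: J = 1.602e-19 * 45.3 * 9.13e+17
Step 3: J = 6.63e+00 A/cm^2

6.63e+00


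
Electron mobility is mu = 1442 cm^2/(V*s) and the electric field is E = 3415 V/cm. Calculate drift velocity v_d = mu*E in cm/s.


Step 1: v_d = mu * E
Step 2: v_d = 1442 * 3415 = 4924430
Step 3: v_d = 4.92e+06 cm/s

4.92e+06


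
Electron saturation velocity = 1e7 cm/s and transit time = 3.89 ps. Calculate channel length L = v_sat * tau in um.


Step 1: tau in seconds = 3.89 ps * 1e-12 = 3.8900e-12 s
Step 2: L = v_sat * tau = 1e7 * 3.8900e-12 = 3.8900e-05 cm
Step 3: L in um = 3.8900e-05 * 1e4 = 0.389 um

0.389


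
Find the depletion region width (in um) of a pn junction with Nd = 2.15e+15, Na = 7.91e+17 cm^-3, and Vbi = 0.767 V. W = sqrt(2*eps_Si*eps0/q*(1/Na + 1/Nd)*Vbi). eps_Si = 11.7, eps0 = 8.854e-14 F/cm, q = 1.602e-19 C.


Step 1: 1/Na + 1/Nd = 1/7.91e+17 + 1/2.15e+15 = 4.66381e-16
Step 2: 2*eps*eps0/q = 2*11.7*8.854e-14/1.602e-19 = 1.293281e+07
Step 3: W^2 = 1.293281e+07 * 4.66381e-16 * 0.767 = 4.62625e-09
Step 4: W = sqrt(4.62625e-09) = 6.802e-05 cm = 0.6802 um

0.6802


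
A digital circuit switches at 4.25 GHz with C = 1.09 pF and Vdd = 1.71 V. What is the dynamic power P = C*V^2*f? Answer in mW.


Step 1: V^2 = 1.71^2 = 2.9241 V^2
Step 2: P = C*V^2*f = 1.09e-12 F * 2.9241 * 4.25e9 Hz
Step 3: P = 1.354589325e-02 W
Step 4: P = 13.546 mW

13.546


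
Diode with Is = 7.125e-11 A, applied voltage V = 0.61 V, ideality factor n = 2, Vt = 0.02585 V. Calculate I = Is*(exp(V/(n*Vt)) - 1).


Step 1: V/(n*Vt) = 0.61/(2*0.02585) = 11.7988
Step 2: exp(11.7988) = 1.3309e+05
Step 3: I = 7.125e-11 * (1.3309e+05 - 1) = 9.48e-06 A

9.48e-06


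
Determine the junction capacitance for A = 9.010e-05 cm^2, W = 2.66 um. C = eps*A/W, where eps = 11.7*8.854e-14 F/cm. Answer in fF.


Step 1: eps_Si = 11.7 * 8.854e-14 = 1.035918e-12 F/cm
Step 2: W in cm = 2.66 * 1e-4 = 2.66e-04 cm
Step 3: C = 1.035918e-12 * 9.010e-05 / 2.66e-04 = 3.508880e-13 F
Step 4: C = 350.89 fF

350.89


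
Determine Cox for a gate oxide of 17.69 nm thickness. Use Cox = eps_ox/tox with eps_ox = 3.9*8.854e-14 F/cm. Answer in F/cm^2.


Step 1: eps_ox = 3.9 * 8.854e-14 = 3.45306e-13 F/cm
Step 2: tox in cm = 17.69 nm * 1e-7 = 1.7690e-06 cm
Step 3: Cox = 3.45306e-13 / 1.7690e-06 = 1.95e-07 F/cm^2

1.95e-07


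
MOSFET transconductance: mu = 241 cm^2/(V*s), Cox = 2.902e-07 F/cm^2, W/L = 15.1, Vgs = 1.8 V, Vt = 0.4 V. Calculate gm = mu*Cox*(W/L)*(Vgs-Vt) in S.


Step 1: Vov = Vgs - Vt = 1.8 - 0.4 = 1.4 V
Step 2: gm = mu * Cox * (W/L) * Vov
Step 3: gm = 241 * 2.902e-07 * 15.1 * 1.4 = 1.48e-03 S

1.48e-03


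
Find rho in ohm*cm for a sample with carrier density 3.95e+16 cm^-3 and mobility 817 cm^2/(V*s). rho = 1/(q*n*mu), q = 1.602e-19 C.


Step 1: sigma = q * n * mu = 1.602e-19 * 3.95e+16 * 817 = 5.16989e+00 S/cm
Step 2: rho = 1 / sigma = 1 / 5.16989e+00 = 0.1934 ohm*cm

0.1934


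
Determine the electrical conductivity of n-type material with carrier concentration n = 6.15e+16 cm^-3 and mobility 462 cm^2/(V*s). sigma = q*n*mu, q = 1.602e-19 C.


Step 1: sigma = q * n * mu
Step 2: sigma = 1.602e-19 * 6.15e+16 * 462
Step 3: sigma = 4.552e+00 S/cm

4.552e+00


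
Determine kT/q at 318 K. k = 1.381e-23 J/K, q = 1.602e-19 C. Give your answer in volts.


Step 1: kT = 1.381e-23 * 318 = 4.39158e-21 J
Step 2: Vt = kT/q = 4.39158e-21 / 1.602e-19
Step 3: Vt = 0.02741 V

0.02741


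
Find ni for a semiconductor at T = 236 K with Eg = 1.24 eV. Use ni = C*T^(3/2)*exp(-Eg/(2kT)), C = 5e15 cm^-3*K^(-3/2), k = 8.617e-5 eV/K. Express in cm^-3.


Step 1: Compute kT = 8.617e-5 * 236 = 0.02033612 eV
Step 2: Exponent = -Eg/(2kT) = -1.24/(2*0.02033612) = -30.48762
Step 3: T^(3/2) = 236^1.5 = 3625.50
Step 4: ni = 5e15 * 3625.50 * exp(-30.48762) = 1.04e+06 cm^-3

1.04e+06


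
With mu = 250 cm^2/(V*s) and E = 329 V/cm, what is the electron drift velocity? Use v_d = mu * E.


Step 1: v_d = mu * E
Step 2: v_d = 250 * 329 = 82250
Step 3: v_d = 8.23e+04 cm/s

8.23e+04


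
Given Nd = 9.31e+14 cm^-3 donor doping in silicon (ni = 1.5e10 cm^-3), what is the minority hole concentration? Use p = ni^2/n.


Step 1: Since Nd >> ni, n ≈ Nd = 9.31e+14 cm^-3
Step 2: p = ni^2 / n = (1.5e10)^2 / 9.31e+14
Step 3: p = 2.25e20 / 9.31e+14 = 2.42e+05 cm^-3

2.42e+05


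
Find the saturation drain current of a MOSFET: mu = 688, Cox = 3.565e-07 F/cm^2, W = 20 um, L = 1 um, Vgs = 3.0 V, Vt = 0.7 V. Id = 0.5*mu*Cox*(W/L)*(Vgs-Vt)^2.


Step 1: Overdrive voltage Vov = Vgs - Vt = 3.0 - 0.7 = 2.3 V
Step 2: W/L = 20/1 = 20
Step 3: Id = 0.5 * 688 * 3.565e-07 * 20 * 2.3^2
Step 4: Id = 1.30e-02 A

1.30e-02


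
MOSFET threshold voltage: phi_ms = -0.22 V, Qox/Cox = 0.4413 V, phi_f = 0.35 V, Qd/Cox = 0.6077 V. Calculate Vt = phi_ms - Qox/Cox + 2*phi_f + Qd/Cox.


Step 1: Vt = phi_ms - Qox/Cox + 2*phi_f + Qd/Cox
Step 2: Vt = -0.22 - 0.4413 + 2*0.35 + 0.6077
Step 3: Vt = -0.22 - 0.4413 + 0.7 + 0.6077
Step 4: Vt = 0.6464 V

0.6464


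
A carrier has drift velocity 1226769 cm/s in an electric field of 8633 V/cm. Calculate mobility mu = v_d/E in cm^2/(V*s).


Step 1: mu = v_d / E
Step 2: mu = 1226769 / 8633
Step 3: mu = 142.1 cm^2/(V*s)

142.1


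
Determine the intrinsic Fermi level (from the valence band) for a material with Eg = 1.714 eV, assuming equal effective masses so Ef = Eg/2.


Step 1: For an intrinsic semiconductor, the Fermi level sits at midgap.
Step 2: Ef = Eg / 2 = 1.714 / 2 = 0.857 eV

0.857


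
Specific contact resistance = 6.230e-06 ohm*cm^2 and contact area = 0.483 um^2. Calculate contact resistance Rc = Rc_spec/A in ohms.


Step 1: Convert area to cm^2: 0.483 um^2 = 4.8300e-09 cm^2
Step 2: Rc = Rc_spec / A = 6.230e-06 / 4.8300e-09
Step 3: Rc = 1.29e+03 ohms

1.29e+03


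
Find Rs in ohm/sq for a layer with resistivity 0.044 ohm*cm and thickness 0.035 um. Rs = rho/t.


Step 1: Convert thickness to cm: t = 0.035 um = 3.5000e-06 cm
Step 2: Rs = rho / t = 0.044 / 3.5000e-06
Step 3: Rs = 12571.4 ohm/sq

12571.4


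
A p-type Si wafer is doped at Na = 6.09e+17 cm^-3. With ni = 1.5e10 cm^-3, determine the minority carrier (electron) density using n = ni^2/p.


Step 1: Majority hole concentration p ≈ Na = 6.09e+17 cm^-3
Step 2: n = ni^2 / Na = (1.5e10)^2 / 6.09e+17
Step 3: n = 3.69e+02 cm^-3

3.69e+02


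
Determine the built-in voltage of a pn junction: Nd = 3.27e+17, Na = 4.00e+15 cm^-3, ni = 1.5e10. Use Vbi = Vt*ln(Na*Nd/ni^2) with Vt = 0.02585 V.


Step 1: Compute Na*Nd/ni^2 = 4.00e+15 * 3.27e+17 / (1.5e10)^2 = 5.8133e+12
Step 2: ln(5.8133e+12) = 29.3912
Step 3: Vbi = 0.02585 * 29.3912 = 0.76 V

0.76


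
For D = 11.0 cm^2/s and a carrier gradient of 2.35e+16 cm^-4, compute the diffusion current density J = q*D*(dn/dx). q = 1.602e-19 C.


Step 1: J = q * D * (dn/dx)
Step 2: J = 1.602e-19 * 11.0 * 2.35e+16
Step 3: J = 4.14e-02 A/cm^2

4.14e-02


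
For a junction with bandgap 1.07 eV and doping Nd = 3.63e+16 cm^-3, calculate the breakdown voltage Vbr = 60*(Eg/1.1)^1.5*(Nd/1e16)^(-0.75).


Step 1: Eg/1.1 = 1.07/1.1 = 0.972727
Step 2: (Eg/1.1)^1.5 = 0.972727^1.5 = 0.959371
Step 3: (Nd/1e16)^(-0.75) = (3.63)^(-0.75) = 0.380251
Step 4: Vbr = 60 * 0.959371 * 0.380251 = 21.9 V

21.9


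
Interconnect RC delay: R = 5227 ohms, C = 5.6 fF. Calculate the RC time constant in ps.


Step 1: tau = R * C
Step 2: tau = 5227 * 5.6 fF = 5227 * 5.6e-15 F
Step 3: tau = 2.92712e-11 s = 29.2712 ps

29.2712


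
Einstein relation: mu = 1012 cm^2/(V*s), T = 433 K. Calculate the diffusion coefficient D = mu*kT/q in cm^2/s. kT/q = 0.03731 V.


Step 1: D = mu * (kT/q)
Step 2: D = 1012 * 0.03731
Step 3: D = 37.76 cm^2/s

37.76


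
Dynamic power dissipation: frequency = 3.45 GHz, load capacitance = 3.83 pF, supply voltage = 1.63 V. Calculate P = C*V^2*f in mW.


Step 1: V^2 = 1.63^2 = 2.6569 V^2
Step 2: P = C*V^2*f = 3.83e-12 F * 2.6569 * 3.45e9 Hz
Step 3: P = 3.510694815e-02 W
Step 4: P = 35.107 mW

35.107


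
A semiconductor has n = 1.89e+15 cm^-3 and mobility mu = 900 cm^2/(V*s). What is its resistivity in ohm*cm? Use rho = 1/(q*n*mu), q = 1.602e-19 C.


Step 1: sigma = q * n * mu = 1.602e-19 * 1.89e+15 * 900 = 2.72500e-01 S/cm
Step 2: rho = 1 / sigma = 1 / 2.72500e-01 = 3.67 ohm*cm

3.67


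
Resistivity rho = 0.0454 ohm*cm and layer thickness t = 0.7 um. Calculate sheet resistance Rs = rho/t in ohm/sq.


Step 1: Convert thickness to cm: t = 0.7 um = 7.0000e-05 cm
Step 2: Rs = rho / t = 0.0454 / 7.0000e-05
Step 3: Rs = 648.6 ohm/sq

648.6


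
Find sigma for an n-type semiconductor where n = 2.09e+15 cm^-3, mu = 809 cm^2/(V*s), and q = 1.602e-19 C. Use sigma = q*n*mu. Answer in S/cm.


Step 1: sigma = q * n * mu
Step 2: sigma = 1.602e-19 * 2.09e+15 * 809
Step 3: sigma = 2.709e-01 S/cm

2.709e-01


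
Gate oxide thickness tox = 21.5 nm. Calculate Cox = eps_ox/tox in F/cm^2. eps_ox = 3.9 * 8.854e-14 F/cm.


Step 1: eps_ox = 3.9 * 8.854e-14 = 3.45306e-13 F/cm
Step 2: tox in cm = 21.5 nm * 1e-7 = 2.1500e-06 cm
Step 3: Cox = 3.45306e-13 / 2.1500e-06 = 1.61e-07 F/cm^2

1.61e-07


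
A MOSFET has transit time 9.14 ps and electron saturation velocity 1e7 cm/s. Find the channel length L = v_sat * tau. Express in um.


Step 1: tau in seconds = 9.14 ps * 1e-12 = 9.1400e-12 s
Step 2: L = v_sat * tau = 1e7 * 9.1400e-12 = 9.1400e-05 cm
Step 3: L in um = 9.1400e-05 * 1e4 = 0.914 um

0.914


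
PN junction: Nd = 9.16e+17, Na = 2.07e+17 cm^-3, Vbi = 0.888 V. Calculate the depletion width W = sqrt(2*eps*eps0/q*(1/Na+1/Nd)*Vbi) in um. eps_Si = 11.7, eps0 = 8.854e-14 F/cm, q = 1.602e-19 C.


Step 1: 1/Na + 1/Nd = 1/2.07e+17 + 1/9.16e+17 = 5.92262e-18
Step 2: 2*eps*eps0/q = 2*11.7*8.854e-14/1.602e-19 = 1.293281e+07
Step 3: W^2 = 1.293281e+07 * 5.92262e-18 * 0.888 = 6.80174e-11
Step 4: W = sqrt(6.80174e-11) = 8.247e-06 cm = 0.08247 um

0.08247


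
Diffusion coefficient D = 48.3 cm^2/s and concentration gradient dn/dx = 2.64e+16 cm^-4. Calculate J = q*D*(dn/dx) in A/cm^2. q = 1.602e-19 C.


Step 1: J = q * D * (dn/dx)
Step 2: J = 1.602e-19 * 48.3 * 2.64e+16
Step 3: J = 2.04e-01 A/cm^2

2.04e-01


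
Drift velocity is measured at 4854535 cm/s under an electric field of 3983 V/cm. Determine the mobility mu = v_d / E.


Step 1: mu = v_d / E
Step 2: mu = 4854535 / 3983
Step 3: mu = 1218.81 cm^2/(V*s)

1218.81


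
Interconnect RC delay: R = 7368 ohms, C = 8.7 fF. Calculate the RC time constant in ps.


Step 1: tau = R * C
Step 2: tau = 7368 * 8.7 fF = 7368 * 8.7e-15 F
Step 3: tau = 6.41016e-11 s = 64.1016 ps

64.1016
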